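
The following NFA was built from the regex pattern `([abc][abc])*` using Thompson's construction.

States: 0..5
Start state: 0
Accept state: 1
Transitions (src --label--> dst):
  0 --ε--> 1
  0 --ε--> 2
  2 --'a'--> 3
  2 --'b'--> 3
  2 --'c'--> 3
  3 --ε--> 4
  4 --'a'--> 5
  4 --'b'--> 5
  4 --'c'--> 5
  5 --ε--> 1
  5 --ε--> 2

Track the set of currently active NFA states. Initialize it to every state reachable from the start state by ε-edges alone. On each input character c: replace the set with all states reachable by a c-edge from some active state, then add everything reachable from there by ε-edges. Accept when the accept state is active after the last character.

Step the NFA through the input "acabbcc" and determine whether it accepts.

initial (ε-close {0}): {0,1,2}
'a' @ 1: {3,4}
'c' @ 2: {1,2,5}  ✓accept
'a' @ 3: {3,4}
'b' @ 4: {1,2,5}  ✓accept
'b' @ 5: {3,4}
'c' @ 6: {1,2,5}  ✓accept
'c' @ 7: {3,4}
after full input: {3,4}  (accept=1 not in)

Answer: REJECT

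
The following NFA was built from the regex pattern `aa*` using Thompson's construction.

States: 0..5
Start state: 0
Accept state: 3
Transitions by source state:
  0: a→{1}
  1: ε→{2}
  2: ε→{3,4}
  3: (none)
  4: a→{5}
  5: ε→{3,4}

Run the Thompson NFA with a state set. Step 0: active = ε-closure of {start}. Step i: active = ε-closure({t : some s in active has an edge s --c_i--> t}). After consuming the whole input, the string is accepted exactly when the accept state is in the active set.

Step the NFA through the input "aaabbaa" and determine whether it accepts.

Answer: REJECT

Trace:
initial (ε-close {0}): {0}
'a' @ 1: {1,2,3,4}  ✓accept
'a' @ 2: {3,4,5}  ✓accept
'a' @ 3: {3,4,5}  ✓accept
'b' @ 4: {}  — dead — no transitions
rest 'baa' ignored (set empty)
end set {} — state 3 not in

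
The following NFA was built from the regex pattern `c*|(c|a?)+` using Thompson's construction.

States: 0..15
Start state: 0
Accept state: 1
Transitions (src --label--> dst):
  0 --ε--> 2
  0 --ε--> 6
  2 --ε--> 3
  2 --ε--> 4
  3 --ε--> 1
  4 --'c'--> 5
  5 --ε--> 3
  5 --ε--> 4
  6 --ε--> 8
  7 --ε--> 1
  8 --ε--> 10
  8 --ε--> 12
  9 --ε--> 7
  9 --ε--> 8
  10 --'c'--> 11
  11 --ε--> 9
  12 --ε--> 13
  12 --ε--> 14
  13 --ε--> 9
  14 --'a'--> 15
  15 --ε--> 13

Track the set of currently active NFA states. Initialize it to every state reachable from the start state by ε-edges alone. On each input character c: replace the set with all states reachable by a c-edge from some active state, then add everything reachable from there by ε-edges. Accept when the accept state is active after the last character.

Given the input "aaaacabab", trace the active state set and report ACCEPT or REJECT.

start: ε-closure({0}) = {0,1,2,3,4,6,7,8,9,10,12,13,14}
'a' @ 1: {1,7,8,9,10,12,13,14,15}  (accept∈set)
'a' @ 2: {1,7,8,9,10,12,13,14,15}  (accept∈set)
'a' @ 3: {1,7,8,9,10,12,13,14,15}  (accept∈set)
'a' @ 4: {1,7,8,9,10,12,13,14,15}  (accept∈set)
'c' @ 5: {1,7,8,9,10,11,12,13,14}  (accept∈set)
'a' @ 6: {1,7,8,9,10,12,13,14,15}  (accept∈set)
'b' @ 7: {}  — no active states
rest 'ab' ignored (set empty)
after full input: {}  (accept=1 not in)

Answer: REJECT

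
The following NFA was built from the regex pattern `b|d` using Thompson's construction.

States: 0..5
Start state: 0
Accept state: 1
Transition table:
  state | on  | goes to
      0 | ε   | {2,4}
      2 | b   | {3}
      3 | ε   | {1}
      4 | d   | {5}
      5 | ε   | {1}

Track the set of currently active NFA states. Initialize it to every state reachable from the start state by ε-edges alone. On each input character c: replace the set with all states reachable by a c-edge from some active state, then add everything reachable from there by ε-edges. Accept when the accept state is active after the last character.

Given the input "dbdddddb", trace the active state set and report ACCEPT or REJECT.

Answer: REJECT

Steps:
initial (ε-close {0}): {0,2,4}
'd' @ 1: {1,5}  ✓accept
'b' @ 2: {}  — state set empty
rest 'dddddb' ignored (set empty)
end set {} — state 1 not in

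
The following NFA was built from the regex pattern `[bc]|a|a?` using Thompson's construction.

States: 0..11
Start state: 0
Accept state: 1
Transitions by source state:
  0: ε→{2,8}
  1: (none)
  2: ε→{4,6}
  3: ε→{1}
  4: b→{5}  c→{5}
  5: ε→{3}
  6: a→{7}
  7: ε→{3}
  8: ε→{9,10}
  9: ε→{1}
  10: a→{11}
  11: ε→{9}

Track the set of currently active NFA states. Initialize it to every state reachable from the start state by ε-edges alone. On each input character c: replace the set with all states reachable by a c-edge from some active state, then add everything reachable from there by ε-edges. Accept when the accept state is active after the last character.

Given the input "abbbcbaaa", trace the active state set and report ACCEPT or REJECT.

S₀ = ε-closure({0}) = {0,1,2,4,6,8,9,10}
'a' @ 1: {1,3,7,9,11}  [accepting]
'b' @ 2: {}  — no active states
rest 'bbcbaaa' ignored (set empty)
end set {} — state 1 not in

Answer: REJECT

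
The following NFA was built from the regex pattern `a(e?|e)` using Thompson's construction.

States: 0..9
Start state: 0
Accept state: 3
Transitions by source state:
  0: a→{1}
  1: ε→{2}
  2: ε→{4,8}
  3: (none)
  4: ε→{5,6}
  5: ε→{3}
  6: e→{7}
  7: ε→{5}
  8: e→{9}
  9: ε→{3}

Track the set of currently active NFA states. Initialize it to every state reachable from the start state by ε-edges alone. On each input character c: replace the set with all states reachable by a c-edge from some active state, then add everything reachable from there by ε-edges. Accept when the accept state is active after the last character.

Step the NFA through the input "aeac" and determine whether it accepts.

Answer: REJECT

Derivation:
start: ε-closure({0}) = {0}
'a' @ 1: {1,2,3,4,5,6,8}  [accepting]
'e' @ 2: {3,5,7,9}  [accepting]
'a' @ 3: {}  — state set empty
rest 'c' ignored (set empty)
final: {}; accept 3 not in set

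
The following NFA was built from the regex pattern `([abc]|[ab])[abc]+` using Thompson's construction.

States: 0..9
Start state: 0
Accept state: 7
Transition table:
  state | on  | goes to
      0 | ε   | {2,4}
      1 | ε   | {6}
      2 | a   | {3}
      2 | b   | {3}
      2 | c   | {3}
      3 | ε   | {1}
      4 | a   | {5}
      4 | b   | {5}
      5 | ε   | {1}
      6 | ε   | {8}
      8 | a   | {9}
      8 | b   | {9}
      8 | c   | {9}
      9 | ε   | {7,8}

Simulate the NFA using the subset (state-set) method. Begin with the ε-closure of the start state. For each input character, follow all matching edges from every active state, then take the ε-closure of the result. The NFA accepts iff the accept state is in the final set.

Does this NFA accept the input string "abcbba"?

S₀ = ε-closure({0}) = {0,2,4}
'a' @ 1: {1,3,5,6,8}
'b' @ 2: {7,8,9}  [accepting]
'c' @ 3: {7,8,9}  [accepting]
'b' @ 4: {7,8,9}  [accepting]
'b' @ 5: {7,8,9}  [accepting]
'a' @ 6: {7,8,9}  [accepting]
end set {7,8,9} — state 7 in

Answer: ACCEPT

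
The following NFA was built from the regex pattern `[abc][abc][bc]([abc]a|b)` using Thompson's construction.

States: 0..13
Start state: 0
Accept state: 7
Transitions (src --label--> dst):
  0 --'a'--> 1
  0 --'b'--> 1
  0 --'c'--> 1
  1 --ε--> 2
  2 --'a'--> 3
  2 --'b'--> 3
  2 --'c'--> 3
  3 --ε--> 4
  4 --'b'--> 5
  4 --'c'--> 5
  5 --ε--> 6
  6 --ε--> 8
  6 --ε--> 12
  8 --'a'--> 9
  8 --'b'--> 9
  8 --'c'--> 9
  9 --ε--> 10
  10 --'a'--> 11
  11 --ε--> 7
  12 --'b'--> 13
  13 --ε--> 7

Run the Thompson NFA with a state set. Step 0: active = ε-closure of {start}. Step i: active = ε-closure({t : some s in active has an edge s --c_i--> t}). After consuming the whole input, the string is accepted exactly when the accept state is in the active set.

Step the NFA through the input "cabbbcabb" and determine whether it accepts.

Answer: REJECT

Steps:
start: ε-closure({0}) = {0}
'c' @ 1: {1,2}
'a' @ 2: {3,4}
'b' @ 3: {5,6,8,12}
'b' @ 4: {7,9,10,13}  (accept∈set)
'b' @ 5: {}  — state set empty
rest 'cabb' ignored (set empty)
end set {} — state 7 not in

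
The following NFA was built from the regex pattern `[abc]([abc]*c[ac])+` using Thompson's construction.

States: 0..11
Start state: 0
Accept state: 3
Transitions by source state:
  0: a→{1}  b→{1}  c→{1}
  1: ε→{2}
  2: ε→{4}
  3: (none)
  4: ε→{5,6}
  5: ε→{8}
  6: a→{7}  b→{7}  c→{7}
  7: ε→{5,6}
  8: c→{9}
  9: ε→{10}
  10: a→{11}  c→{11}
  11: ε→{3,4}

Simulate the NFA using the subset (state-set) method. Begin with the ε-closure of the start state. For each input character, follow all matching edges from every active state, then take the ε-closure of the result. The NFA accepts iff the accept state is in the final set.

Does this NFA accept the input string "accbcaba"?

start: ε-closure({0}) = {0}
'a' @ 1: {1,2,4,5,6,8}
'c' @ 2: {5,6,7,8,9,10}
'c' @ 3: {3,4,5,6,7,8,9,10,11}  (accept∈set)
'b' @ 4: {5,6,7,8}
'c' @ 5: {5,6,7,8,9,10}
'a' @ 6: {3,4,5,6,7,8,11}  (accept∈set)
'b' @ 7: {5,6,7,8}
'a' @ 8: {5,6,7,8}
end set {5,6,7,8} — state 3 not in

Answer: REJECT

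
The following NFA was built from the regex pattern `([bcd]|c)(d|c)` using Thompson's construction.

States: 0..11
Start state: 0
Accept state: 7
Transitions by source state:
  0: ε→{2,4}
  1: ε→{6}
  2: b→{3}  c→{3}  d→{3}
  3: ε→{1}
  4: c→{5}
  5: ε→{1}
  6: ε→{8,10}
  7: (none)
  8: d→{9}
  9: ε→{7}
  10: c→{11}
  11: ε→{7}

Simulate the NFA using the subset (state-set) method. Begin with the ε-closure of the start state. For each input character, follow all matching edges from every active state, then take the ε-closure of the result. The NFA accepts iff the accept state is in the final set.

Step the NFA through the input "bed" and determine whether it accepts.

initial (ε-close {0}): {0,2,4}
'b' @ 1: {1,3,6,8,10}
'e' @ 2: {}  — no active states
rest 'd' ignored (set empty)
final: {}; accept 7 not in set

Answer: REJECT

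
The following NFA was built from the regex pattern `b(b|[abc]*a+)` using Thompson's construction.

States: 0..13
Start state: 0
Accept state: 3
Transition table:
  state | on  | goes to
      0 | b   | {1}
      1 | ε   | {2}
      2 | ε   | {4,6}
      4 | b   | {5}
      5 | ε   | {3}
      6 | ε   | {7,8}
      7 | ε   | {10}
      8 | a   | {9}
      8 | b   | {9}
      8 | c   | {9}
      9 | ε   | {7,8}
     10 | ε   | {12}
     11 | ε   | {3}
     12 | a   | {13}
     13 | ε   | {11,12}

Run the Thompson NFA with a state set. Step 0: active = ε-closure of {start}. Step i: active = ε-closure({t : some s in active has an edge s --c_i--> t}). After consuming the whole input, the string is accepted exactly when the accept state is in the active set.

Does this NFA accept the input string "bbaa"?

S₀ = ε-closure({0}) = {0}
'b' @ 1: {1,2,4,6,7,8,10,12}
'b' @ 2: {3,5,7,8,9,10,12}  ✓accept
'a' @ 3: {3,7,8,9,10,11,12,13}  ✓accept
'a' @ 4: {3,7,8,9,10,11,12,13}  ✓accept
end set {3,7,8,9,10,11,12,13} — state 3 in

Answer: ACCEPT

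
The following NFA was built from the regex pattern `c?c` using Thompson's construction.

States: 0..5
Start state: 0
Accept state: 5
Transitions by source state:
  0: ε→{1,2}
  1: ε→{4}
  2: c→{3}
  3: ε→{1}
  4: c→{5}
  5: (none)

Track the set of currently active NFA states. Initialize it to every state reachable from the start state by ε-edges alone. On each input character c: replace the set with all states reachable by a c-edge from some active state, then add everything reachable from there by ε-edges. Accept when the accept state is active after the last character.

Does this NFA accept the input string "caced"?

Answer: REJECT

Derivation:
S₀ = ε-closure({0}) = {0,1,2,4}
'c' @ 1: {1,3,4,5}  ✓accept
'a' @ 2: {}  — state set empty
rest 'ced' ignored (set empty)
end set {} — state 5 not in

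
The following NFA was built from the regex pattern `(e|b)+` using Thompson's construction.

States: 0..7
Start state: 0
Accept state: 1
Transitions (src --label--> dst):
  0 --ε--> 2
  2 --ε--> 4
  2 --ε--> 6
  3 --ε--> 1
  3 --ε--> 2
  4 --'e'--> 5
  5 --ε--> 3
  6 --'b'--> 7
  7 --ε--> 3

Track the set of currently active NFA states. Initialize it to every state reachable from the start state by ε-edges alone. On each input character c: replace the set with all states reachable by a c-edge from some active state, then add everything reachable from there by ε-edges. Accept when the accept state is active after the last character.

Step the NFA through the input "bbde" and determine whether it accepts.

Answer: REJECT

Derivation:
start: ε-closure({0}) = {0,2,4,6}
'b' @ 1: {1,2,3,4,6,7}  (accept∈set)
'b' @ 2: {1,2,3,4,6,7}  (accept∈set)
'd' @ 3: {}  — no active states
rest 'e' ignored (set empty)
end set {} — state 1 not in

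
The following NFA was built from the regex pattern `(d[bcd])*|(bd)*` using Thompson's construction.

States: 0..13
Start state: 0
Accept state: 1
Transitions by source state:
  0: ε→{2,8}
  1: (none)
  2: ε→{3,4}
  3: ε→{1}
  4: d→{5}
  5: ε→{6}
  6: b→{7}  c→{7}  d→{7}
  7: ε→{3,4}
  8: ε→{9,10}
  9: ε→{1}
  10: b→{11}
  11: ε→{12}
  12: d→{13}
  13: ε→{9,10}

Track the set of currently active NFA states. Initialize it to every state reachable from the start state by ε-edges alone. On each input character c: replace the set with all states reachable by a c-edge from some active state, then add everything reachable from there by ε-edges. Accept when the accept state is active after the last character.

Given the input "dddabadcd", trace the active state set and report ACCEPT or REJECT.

start: ε-closure({0}) = {0,1,2,3,4,8,9,10}
'd' @ 1: {5,6}
'd' @ 2: {1,3,4,7}  (accept∈set)
'd' @ 3: {5,6}
'a' @ 4: {}  — dead — no transitions
rest 'badcd' ignored (set empty)
after full input: {}  (accept=1 not in)

Answer: REJECT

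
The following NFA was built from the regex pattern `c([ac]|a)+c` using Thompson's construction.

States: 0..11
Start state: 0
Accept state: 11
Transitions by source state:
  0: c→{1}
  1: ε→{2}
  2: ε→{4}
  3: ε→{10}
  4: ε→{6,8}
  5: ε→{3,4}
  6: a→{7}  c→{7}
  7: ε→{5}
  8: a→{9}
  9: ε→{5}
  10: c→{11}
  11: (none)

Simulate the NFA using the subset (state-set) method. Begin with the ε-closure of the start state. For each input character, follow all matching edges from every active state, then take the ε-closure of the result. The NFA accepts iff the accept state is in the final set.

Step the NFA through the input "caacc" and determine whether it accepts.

initial (ε-close {0}): {0}
'c' @ 1: {1,2,4,6,8}
'a' @ 2: {3,4,5,6,7,8,9,10}
'a' @ 3: {3,4,5,6,7,8,9,10}
'c' @ 4: {3,4,5,6,7,8,10,11}  [accepting]
'c' @ 5: {3,4,5,6,7,8,10,11}  [accepting]
end set {3,4,5,6,7,8,10,11} — state 11 in

Answer: ACCEPT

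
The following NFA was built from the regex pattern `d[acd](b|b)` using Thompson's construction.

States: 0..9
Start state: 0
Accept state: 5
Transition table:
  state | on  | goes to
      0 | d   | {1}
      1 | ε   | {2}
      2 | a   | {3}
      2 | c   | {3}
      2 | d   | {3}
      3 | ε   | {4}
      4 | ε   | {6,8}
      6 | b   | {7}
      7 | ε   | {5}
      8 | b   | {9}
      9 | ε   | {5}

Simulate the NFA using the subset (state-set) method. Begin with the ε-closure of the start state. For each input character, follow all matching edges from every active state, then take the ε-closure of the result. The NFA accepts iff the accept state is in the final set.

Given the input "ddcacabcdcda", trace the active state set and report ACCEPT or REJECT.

Answer: REJECT

Derivation:
start: ε-closure({0}) = {0}
'd' @ 1: {1,2}
'd' @ 2: {3,4,6,8}
'c' @ 3: {}  — no active states
rest 'acabcdcda' ignored (set empty)
final: {}; accept 5 not in set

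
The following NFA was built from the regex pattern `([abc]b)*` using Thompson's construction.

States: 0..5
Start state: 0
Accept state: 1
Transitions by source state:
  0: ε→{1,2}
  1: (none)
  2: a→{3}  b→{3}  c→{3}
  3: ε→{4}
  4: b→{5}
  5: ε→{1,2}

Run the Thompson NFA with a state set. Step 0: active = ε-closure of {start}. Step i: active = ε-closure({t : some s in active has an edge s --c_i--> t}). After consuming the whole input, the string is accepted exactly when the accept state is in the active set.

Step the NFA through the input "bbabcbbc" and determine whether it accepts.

initial (ε-close {0}): {0,1,2}
'b' @ 1: {3,4}
'b' @ 2: {1,2,5}  (accept∈set)
'a' @ 3: {3,4}
'b' @ 4: {1,2,5}  (accept∈set)
'c' @ 5: {3,4}
'b' @ 6: {1,2,5}  (accept∈set)
'b' @ 7: {3,4}
'c' @ 8: {}  — dead — no transitions
end set {} — state 1 not in

Answer: REJECT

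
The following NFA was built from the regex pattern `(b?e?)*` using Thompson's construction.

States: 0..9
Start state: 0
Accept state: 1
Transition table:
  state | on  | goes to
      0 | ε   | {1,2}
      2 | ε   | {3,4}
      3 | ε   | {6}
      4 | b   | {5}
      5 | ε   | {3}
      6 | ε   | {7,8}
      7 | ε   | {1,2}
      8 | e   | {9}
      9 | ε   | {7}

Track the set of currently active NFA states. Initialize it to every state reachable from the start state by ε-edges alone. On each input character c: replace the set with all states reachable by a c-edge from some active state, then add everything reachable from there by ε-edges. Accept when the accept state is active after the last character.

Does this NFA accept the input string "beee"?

Answer: ACCEPT

Trace:
S₀ = ε-closure({0}) = {0,1,2,3,4,6,7,8}
'b' @ 1: {1,2,3,4,5,6,7,8}  (accept∈set)
'e' @ 2: {1,2,3,4,6,7,8,9}  (accept∈set)
'e' @ 3: {1,2,3,4,6,7,8,9}  (accept∈set)
'e' @ 4: {1,2,3,4,6,7,8,9}  (accept∈set)
end set {1,2,3,4,6,7,8,9} — state 1 in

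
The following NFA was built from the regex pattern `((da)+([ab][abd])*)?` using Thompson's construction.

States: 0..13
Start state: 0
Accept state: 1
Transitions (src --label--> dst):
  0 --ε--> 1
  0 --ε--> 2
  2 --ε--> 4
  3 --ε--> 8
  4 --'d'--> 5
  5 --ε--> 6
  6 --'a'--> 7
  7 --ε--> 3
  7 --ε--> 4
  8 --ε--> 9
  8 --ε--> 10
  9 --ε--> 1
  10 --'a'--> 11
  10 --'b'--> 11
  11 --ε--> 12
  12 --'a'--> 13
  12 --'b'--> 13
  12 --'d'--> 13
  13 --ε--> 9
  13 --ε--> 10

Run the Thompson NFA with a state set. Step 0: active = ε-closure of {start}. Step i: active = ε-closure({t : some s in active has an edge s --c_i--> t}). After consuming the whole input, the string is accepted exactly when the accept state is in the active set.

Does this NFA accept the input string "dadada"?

Answer: ACCEPT

Trace:
initial (ε-close {0}): {0,1,2,4}
'd' @ 1: {5,6}
'a' @ 2: {1,3,4,7,8,9,10}  [accepting]
'd' @ 3: {5,6}
'a' @ 4: {1,3,4,7,8,9,10}  [accepting]
'd' @ 5: {5,6}
'a' @ 6: {1,3,4,7,8,9,10}  [accepting]
final: {1,3,4,7,8,9,10}; accept 1 in set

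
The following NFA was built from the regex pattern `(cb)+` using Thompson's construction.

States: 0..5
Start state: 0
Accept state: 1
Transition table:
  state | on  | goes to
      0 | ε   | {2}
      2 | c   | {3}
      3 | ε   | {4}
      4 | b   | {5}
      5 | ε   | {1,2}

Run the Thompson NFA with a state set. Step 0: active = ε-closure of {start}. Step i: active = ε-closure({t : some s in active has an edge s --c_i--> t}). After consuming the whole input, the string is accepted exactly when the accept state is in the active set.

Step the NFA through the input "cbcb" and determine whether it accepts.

initial (ε-close {0}): {0,2}
'c' @ 1: {3,4}
'b' @ 2: {1,2,5}  (accept∈set)
'c' @ 3: {3,4}
'b' @ 4: {1,2,5}  (accept∈set)
after full input: {1,2,5}  (accept=1 in)

Answer: ACCEPT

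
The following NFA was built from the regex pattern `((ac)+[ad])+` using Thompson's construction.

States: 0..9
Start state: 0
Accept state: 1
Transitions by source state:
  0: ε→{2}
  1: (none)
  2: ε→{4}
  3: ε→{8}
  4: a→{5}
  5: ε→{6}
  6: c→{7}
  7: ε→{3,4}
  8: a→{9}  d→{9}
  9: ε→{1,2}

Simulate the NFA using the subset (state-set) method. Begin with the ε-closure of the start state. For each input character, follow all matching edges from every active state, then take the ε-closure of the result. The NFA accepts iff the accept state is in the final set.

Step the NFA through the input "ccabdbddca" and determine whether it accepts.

S₀ = ε-closure({0}) = {0,2,4}
'c' @ 1: {}  — state set empty
rest 'cabdbddca' ignored (set empty)
after full input: {}  (accept=1 not in)

Answer: REJECT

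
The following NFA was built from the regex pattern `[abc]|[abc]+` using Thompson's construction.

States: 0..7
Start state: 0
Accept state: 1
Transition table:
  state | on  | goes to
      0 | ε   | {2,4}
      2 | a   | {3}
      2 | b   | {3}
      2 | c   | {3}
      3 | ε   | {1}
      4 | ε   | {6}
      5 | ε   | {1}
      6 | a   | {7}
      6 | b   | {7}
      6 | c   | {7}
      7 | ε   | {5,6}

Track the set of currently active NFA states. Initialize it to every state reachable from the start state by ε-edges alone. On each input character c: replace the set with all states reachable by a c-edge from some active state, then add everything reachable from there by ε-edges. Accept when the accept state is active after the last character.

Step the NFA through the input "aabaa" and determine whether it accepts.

Answer: ACCEPT

Derivation:
start: ε-closure({0}) = {0,2,4,6}
'a' @ 1: {1,3,5,6,7}  [accepting]
'a' @ 2: {1,5,6,7}  [accepting]
'b' @ 3: {1,5,6,7}  [accepting]
'a' @ 4: {1,5,6,7}  [accepting]
'a' @ 5: {1,5,6,7}  [accepting]
end set {1,5,6,7} — state 1 in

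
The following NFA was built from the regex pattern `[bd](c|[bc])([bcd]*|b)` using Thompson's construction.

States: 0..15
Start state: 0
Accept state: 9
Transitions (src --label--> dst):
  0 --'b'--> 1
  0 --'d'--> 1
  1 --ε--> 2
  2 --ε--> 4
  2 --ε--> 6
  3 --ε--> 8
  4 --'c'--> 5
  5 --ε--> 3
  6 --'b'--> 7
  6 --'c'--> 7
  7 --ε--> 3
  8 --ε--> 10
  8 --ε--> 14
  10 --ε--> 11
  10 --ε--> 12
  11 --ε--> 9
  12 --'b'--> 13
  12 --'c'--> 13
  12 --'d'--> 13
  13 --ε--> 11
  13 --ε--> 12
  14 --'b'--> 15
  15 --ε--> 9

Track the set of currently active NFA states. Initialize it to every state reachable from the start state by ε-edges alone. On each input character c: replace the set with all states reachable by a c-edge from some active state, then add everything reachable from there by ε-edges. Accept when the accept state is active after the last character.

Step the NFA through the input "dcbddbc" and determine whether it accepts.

Answer: ACCEPT

Steps:
S₀ = ε-closure({0}) = {0}
'd' @ 1: {1,2,4,6}
'c' @ 2: {3,5,7,8,9,10,11,12,14}  (accept∈set)
'b' @ 3: {9,11,12,13,15}  (accept∈set)
'd' @ 4: {9,11,12,13}  (accept∈set)
'd' @ 5: {9,11,12,13}  (accept∈set)
'b' @ 6: {9,11,12,13}  (accept∈set)
'c' @ 7: {9,11,12,13}  (accept∈set)
after full input: {9,11,12,13}  (accept=9 in)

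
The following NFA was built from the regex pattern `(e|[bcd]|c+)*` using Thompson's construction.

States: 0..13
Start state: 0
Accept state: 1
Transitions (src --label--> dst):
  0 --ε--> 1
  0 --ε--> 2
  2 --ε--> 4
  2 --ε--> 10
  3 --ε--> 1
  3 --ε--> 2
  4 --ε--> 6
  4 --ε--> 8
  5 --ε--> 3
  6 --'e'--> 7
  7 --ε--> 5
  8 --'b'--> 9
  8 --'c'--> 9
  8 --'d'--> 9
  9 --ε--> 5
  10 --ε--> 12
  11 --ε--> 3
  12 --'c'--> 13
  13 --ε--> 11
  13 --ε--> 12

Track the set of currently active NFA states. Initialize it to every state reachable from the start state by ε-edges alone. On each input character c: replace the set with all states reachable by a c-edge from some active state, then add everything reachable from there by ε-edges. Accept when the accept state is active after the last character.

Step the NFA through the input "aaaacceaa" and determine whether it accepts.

S₀ = ε-closure({0}) = {0,1,2,4,6,8,10,12}
'a' @ 1: {}  — no active states
rest 'aaacceaa' ignored (set empty)
after full input: {}  (accept=1 not in)

Answer: REJECT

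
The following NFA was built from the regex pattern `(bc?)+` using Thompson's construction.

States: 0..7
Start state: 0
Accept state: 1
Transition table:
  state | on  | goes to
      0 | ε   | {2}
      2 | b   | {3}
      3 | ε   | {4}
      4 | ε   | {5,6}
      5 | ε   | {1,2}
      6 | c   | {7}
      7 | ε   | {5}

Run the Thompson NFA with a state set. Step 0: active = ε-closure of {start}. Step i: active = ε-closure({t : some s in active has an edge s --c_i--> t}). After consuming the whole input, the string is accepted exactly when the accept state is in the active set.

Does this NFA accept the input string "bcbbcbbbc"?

initial (ε-close {0}): {0,2}
'b' @ 1: {1,2,3,4,5,6}  [accepting]
'c' @ 2: {1,2,5,7}  [accepting]
'b' @ 3: {1,2,3,4,5,6}  [accepting]
'b' @ 4: {1,2,3,4,5,6}  [accepting]
'c' @ 5: {1,2,5,7}  [accepting]
'b' @ 6: {1,2,3,4,5,6}  [accepting]
'b' @ 7: {1,2,3,4,5,6}  [accepting]
'b' @ 8: {1,2,3,4,5,6}  [accepting]
'c' @ 9: {1,2,5,7}  [accepting]
end set {1,2,5,7} — state 1 in

Answer: ACCEPT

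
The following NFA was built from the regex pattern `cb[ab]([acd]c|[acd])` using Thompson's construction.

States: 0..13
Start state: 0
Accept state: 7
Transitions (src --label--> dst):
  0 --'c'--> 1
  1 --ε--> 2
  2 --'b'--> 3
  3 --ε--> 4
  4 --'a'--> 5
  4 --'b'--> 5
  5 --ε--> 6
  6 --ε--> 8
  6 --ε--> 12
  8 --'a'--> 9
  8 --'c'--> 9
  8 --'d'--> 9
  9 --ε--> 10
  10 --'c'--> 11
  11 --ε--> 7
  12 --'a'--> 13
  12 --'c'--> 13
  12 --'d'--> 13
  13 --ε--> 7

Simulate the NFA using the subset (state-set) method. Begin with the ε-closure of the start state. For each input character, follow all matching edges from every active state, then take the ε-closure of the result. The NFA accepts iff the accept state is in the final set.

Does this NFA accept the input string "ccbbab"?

Answer: REJECT

Steps:
S₀ = ε-closure({0}) = {0}
'c' @ 1: {1,2}
'c' @ 2: {}  — no active states
rest 'bbab' ignored (set empty)
end set {} — state 7 not in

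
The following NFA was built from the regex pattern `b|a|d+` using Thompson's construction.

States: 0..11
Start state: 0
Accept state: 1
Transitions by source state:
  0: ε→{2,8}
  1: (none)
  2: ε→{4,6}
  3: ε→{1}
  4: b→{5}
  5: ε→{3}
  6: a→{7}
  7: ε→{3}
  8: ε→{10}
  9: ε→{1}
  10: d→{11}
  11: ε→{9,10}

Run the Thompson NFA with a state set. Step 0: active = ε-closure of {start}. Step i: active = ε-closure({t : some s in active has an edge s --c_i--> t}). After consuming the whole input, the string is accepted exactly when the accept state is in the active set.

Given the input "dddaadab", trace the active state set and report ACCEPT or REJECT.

Answer: REJECT

Trace:
start: ε-closure({0}) = {0,2,4,6,8,10}
'd' @ 1: {1,9,10,11}  ✓accept
'd' @ 2: {1,9,10,11}  ✓accept
'd' @ 3: {1,9,10,11}  ✓accept
'a' @ 4: {}  — dead — no transitions
rest 'adab' ignored (set empty)
after full input: {}  (accept=1 not in)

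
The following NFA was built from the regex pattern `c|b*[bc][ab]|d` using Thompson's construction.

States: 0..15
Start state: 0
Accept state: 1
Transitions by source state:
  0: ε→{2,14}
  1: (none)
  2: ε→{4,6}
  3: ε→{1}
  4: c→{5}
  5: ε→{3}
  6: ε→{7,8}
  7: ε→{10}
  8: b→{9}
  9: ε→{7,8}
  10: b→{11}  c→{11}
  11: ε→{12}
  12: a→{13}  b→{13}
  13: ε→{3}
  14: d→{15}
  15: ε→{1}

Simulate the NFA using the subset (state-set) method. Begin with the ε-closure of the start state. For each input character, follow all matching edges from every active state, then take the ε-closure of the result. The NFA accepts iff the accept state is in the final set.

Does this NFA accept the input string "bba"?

Answer: ACCEPT

Steps:
S₀ = ε-closure({0}) = {0,2,4,6,7,8,10,14}
'b' @ 1: {7,8,9,10,11,12}
'b' @ 2: {1,3,7,8,9,10,11,12,13}  (accept∈set)
'a' @ 3: {1,3,13}  (accept∈set)
after full input: {1,3,13}  (accept=1 in)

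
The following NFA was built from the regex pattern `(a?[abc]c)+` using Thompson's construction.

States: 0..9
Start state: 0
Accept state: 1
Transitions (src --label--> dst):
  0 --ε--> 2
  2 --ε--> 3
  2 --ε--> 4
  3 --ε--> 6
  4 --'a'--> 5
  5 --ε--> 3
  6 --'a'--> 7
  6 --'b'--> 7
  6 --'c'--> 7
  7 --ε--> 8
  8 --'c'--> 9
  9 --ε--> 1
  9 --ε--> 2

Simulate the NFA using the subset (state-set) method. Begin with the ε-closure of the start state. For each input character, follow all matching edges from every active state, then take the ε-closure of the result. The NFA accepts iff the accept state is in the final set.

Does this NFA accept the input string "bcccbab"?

Answer: REJECT

Derivation:
start: ε-closure({0}) = {0,2,3,4,6}
'b' @ 1: {7,8}
'c' @ 2: {1,2,3,4,6,9}  (accept∈set)
'c' @ 3: {7,8}
'c' @ 4: {1,2,3,4,6,9}  (accept∈set)
'b' @ 5: {7,8}
'a' @ 6: {}  — state set empty
rest 'b' ignored (set empty)
end set {} — state 1 not in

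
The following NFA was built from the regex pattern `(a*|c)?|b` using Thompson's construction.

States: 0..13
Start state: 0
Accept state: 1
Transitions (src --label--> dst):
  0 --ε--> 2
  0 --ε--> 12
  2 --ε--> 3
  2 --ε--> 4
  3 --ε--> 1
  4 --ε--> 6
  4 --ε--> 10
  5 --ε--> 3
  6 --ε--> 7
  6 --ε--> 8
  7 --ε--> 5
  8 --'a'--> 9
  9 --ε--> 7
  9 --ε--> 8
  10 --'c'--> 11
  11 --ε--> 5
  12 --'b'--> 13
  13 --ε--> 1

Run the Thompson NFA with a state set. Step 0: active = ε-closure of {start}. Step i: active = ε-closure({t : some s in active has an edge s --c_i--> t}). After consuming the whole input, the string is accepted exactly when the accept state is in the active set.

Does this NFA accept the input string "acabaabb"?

Answer: REJECT

Trace:
S₀ = ε-closure({0}) = {0,1,2,3,4,5,6,7,8,10,12}
'a' @ 1: {1,3,5,7,8,9}  (accept∈set)
'c' @ 2: {}  — dead — no transitions
rest 'abaabb' ignored (set empty)
after full input: {}  (accept=1 not in)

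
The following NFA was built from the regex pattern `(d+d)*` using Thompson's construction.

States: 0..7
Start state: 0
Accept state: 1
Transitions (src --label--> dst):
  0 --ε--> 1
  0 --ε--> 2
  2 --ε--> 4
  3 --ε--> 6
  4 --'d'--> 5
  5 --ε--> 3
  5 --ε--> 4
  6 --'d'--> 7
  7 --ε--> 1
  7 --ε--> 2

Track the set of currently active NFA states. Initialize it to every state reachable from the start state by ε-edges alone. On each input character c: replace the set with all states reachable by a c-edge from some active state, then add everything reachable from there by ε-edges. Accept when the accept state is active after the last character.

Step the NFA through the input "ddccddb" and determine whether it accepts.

initial (ε-close {0}): {0,1,2,4}
'd' @ 1: {3,4,5,6}
'd' @ 2: {1,2,3,4,5,6,7}  (accept∈set)
'c' @ 3: {}  — state set empty
rest 'cddb' ignored (set empty)
after full input: {}  (accept=1 not in)

Answer: REJECT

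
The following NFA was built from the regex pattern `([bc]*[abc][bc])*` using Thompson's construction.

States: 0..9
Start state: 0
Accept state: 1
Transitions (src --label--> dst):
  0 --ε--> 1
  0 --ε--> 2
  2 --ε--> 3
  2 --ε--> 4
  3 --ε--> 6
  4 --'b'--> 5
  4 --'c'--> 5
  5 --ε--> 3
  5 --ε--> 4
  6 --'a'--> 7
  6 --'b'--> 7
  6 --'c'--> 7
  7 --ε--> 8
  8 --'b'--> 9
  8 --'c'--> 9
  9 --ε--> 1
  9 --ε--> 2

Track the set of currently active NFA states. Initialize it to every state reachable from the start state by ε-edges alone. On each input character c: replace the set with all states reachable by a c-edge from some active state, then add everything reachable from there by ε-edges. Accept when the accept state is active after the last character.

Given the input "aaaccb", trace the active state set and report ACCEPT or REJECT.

Answer: REJECT

Steps:
start: ε-closure({0}) = {0,1,2,3,4,6}
'a' @ 1: {7,8}
'a' @ 2: {}  — dead — no transitions
rest 'accb' ignored (set empty)
final: {}; accept 1 not in set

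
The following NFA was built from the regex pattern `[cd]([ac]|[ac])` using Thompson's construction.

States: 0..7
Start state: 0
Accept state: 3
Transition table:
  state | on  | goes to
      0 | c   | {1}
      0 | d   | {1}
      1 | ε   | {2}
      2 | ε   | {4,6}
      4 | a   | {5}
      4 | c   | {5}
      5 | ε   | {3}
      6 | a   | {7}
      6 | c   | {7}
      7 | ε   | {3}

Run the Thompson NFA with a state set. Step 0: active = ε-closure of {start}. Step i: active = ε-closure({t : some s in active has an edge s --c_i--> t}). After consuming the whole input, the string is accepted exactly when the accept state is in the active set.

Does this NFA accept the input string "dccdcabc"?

initial (ε-close {0}): {0}
'd' @ 1: {1,2,4,6}
'c' @ 2: {3,5,7}  (accept∈set)
'c' @ 3: {}  — no active states
rest 'dcabc' ignored (set empty)
after full input: {}  (accept=3 not in)

Answer: REJECT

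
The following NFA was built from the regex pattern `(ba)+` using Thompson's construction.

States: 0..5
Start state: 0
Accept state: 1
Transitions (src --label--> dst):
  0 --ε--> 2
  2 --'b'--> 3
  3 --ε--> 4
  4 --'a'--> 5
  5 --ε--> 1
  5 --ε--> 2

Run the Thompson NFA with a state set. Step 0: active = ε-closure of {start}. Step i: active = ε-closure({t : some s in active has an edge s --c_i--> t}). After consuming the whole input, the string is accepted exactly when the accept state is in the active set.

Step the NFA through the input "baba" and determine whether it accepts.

initial (ε-close {0}): {0,2}
'b' @ 1: {3,4}
'a' @ 2: {1,2,5}  [accepting]
'b' @ 3: {3,4}
'a' @ 4: {1,2,5}  [accepting]
end set {1,2,5} — state 1 in

Answer: ACCEPT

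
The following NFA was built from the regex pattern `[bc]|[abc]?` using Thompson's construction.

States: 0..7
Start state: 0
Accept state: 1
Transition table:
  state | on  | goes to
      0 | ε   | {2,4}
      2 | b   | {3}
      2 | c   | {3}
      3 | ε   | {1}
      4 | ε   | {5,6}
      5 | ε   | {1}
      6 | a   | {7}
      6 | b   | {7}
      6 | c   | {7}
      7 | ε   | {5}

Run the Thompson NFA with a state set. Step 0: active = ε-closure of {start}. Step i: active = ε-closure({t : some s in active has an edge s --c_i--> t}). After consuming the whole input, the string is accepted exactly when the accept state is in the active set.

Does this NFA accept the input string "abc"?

Answer: REJECT

Steps:
initial (ε-close {0}): {0,1,2,4,5,6}
'a' @ 1: {1,5,7}  ✓accept
'b' @ 2: {}  — no active states
rest 'c' ignored (set empty)
final: {}; accept 1 not in set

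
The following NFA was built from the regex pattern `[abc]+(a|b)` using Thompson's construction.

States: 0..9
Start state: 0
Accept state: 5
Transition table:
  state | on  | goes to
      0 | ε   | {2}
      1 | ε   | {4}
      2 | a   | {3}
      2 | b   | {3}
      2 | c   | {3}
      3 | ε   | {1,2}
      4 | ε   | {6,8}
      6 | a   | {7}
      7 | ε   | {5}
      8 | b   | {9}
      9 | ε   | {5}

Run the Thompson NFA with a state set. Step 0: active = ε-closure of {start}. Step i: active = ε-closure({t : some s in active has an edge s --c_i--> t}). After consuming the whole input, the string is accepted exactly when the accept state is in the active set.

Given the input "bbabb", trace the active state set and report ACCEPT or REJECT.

Answer: ACCEPT

Trace:
initial (ε-close {0}): {0,2}
'b' @ 1: {1,2,3,4,6,8}
'b' @ 2: {1,2,3,4,5,6,8,9}  ✓accept
'a' @ 3: {1,2,3,4,5,6,7,8}  ✓accept
'b' @ 4: {1,2,3,4,5,6,8,9}  ✓accept
'b' @ 5: {1,2,3,4,5,6,8,9}  ✓accept
after full input: {1,2,3,4,5,6,8,9}  (accept=5 in)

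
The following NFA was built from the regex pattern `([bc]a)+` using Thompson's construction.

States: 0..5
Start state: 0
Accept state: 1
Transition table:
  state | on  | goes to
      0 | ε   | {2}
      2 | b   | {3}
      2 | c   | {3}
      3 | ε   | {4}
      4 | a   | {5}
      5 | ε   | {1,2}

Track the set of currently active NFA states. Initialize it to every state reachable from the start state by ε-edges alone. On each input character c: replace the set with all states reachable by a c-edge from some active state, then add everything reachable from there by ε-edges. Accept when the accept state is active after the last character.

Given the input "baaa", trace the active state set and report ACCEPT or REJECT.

Answer: REJECT

Trace:
S₀ = ε-closure({0}) = {0,2}
'b' @ 1: {3,4}
'a' @ 2: {1,2,5}  (accept∈set)
'a' @ 3: {}  — dead — no transitions
rest 'a' ignored (set empty)
after full input: {}  (accept=1 not in)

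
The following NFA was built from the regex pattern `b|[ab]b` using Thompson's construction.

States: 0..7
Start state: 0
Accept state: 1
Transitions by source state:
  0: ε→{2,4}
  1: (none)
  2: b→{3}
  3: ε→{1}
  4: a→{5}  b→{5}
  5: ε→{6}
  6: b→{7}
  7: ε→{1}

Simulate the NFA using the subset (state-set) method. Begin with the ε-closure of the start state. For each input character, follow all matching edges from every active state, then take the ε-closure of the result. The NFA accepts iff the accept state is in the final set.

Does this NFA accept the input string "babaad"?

Answer: REJECT

Derivation:
start: ε-closure({0}) = {0,2,4}
'b' @ 1: {1,3,5,6}  (accept∈set)
'a' @ 2: {}  — dead — no transitions
rest 'baad' ignored (set empty)
final: {}; accept 1 not in set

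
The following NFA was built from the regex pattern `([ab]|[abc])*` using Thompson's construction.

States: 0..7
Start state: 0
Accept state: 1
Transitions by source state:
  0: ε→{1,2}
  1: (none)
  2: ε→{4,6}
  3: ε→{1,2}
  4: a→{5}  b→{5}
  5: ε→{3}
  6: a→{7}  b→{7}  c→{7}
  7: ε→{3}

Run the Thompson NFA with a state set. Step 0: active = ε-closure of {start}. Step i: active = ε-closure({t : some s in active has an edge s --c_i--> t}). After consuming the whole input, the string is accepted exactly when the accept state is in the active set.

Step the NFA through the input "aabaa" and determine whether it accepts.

initial (ε-close {0}): {0,1,2,4,6}
'a' @ 1: {1,2,3,4,5,6,7}  [accepting]
'a' @ 2: {1,2,3,4,5,6,7}  [accepting]
'b' @ 3: {1,2,3,4,5,6,7}  [accepting]
'a' @ 4: {1,2,3,4,5,6,7}  [accepting]
'a' @ 5: {1,2,3,4,5,6,7}  [accepting]
after full input: {1,2,3,4,5,6,7}  (accept=1 in)

Answer: ACCEPT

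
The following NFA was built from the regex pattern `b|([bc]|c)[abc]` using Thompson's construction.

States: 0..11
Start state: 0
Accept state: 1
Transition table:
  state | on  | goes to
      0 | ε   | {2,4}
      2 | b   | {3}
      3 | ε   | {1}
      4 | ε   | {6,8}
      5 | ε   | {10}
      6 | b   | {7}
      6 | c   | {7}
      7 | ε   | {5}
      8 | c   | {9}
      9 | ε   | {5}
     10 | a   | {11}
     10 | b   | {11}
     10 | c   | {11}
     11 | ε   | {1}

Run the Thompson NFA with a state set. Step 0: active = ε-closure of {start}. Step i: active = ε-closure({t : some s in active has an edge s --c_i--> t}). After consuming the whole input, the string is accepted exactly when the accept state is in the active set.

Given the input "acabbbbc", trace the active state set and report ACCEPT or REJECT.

initial (ε-close {0}): {0,2,4,6,8}
'a' @ 1: {}  — state set empty
rest 'cabbbbc' ignored (set empty)
end set {} — state 1 not in

Answer: REJECT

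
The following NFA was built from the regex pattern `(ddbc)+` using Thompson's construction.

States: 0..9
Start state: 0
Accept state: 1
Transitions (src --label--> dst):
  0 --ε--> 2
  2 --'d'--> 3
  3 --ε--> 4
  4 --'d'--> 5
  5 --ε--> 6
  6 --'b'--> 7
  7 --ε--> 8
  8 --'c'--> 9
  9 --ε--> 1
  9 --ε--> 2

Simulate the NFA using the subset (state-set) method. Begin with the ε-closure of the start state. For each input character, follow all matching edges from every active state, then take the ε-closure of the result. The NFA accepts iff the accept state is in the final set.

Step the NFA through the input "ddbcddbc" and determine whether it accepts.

Answer: ACCEPT

Steps:
start: ε-closure({0}) = {0,2}
'd' @ 1: {3,4}
'd' @ 2: {5,6}
'b' @ 3: {7,8}
'c' @ 4: {1,2,9}  ✓accept
'd' @ 5: {3,4}
'd' @ 6: {5,6}
'b' @ 7: {7,8}
'c' @ 8: {1,2,9}  ✓accept
end set {1,2,9} — state 1 in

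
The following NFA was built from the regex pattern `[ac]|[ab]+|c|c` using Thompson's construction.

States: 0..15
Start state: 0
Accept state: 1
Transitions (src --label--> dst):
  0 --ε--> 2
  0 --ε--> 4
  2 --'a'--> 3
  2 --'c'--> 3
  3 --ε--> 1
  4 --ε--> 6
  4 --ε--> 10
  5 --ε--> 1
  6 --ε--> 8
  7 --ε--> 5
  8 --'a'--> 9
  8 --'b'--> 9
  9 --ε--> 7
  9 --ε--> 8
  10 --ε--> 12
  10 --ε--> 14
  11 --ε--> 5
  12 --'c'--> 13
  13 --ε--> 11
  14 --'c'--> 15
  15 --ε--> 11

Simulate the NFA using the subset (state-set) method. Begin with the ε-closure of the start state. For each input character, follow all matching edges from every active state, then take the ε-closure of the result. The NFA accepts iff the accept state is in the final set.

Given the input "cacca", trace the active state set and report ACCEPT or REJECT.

start: ε-closure({0}) = {0,2,4,6,8,10,12,14}
'c' @ 1: {1,3,5,11,13,15}  (accept∈set)
'a' @ 2: {}  — no active states
rest 'cca' ignored (set empty)
final: {}; accept 1 not in set

Answer: REJECT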